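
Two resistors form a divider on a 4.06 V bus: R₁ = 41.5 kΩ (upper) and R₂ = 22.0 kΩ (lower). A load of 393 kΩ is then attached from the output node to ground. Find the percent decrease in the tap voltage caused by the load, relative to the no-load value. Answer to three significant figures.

The divider's output (Thévenin) resistance is R₁‖R₂ = 14.38 kΩ.
Fractional drop under load = R_th/(R_th + R_L) = 14.38 / (14.38 + 393) = 0.03529.
So the output falls by 3.53 %.

3.53 %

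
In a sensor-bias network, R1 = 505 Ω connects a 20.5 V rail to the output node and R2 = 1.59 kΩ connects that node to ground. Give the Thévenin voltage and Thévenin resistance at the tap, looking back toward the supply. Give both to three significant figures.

V_th = 15.6 V, R_th = 383 Ω

V_th is the open-circuit tap voltage: 20.5 × 1590/(505 + 1590) = 15.6 V.
With the supply zeroed, R1 and R2 appear in parallel from the tap: R_th = R1‖R2 = (505 × 1590)/2095 = 383 Ω.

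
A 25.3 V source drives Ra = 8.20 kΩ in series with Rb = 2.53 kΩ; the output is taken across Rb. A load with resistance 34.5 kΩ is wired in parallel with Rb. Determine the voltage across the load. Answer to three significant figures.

V_out ≈ 5.65 V

The load sits in parallel with Rb: Rb‖R_L = (2.53 × 34.5) / (2.53 + 34.5) = 2.357 kΩ.
V_out = 25.3 × 2.357 / (8.20 + 2.357) = 25.3 × 2.357/10.56 = 5.65 V.
(Unloaded it would have been 5.97 V.)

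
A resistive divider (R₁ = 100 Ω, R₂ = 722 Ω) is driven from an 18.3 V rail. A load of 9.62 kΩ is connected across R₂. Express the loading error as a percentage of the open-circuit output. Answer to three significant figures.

0.905 %

The divider's output (Thévenin) resistance is R₁‖R₂ = 87.83 Ω.
Fractional drop under load = R_th/(R_th + R_L) = 87.83 / (87.83 + 9620) = 0.009048.
So the output falls by 0.905 %.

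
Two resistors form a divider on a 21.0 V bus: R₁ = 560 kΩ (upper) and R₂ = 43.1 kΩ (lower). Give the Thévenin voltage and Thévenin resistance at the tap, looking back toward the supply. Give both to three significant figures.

V_th is the open-circuit tap voltage: 21.0 × 43.1/(560 + 43.1) = 1.50 V.
With the supply zeroed, R₁ and R₂ appear in parallel from the tap: R_th = R₁‖R₂ = (560 × 43.1)/603.1 = 40.0 kΩ.

V_th = 1.50 V, R_th = 40.0 kΩ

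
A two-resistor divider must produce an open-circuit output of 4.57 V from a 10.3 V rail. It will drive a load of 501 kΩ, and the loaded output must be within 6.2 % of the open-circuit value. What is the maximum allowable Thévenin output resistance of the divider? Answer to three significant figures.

R_th ≤ 33.1 kΩ

Loading drop = R_th/(R_th + R_L) ≤ 0.0620, so R_th ≤ R_L · ε/(1−ε) = 501 kΩ × 0.0620/0.9380 = 33.1 kΩ.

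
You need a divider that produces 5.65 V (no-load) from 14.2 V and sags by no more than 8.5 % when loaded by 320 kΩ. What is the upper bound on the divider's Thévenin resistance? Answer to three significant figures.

R_th ≤ 29.7 kΩ

Loading drop = R_th/(R_th + R_L) ≤ 0.0850, so R_th ≤ R_L · ε/(1−ε) = 320 kΩ × 0.0850/0.9150 = 29.7 kΩ.
(Any R1, R2 with R2/(R1+R2) = 0.398 and R1‖R2 ≤ 29.7 kΩ will meet the spec.)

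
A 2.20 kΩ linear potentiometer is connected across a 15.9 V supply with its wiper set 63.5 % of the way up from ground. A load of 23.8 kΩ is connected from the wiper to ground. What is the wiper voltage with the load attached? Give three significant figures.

V ≈ 9.88 V

The wiper splits the pot into (1−α)R = 803.0 Ω above and αR = 1397 Ω below.
Lower section ‖ load = 1320 Ω.
V_wiper = 15.9 × 1320/(803.0 + 1320) = 9.88 V.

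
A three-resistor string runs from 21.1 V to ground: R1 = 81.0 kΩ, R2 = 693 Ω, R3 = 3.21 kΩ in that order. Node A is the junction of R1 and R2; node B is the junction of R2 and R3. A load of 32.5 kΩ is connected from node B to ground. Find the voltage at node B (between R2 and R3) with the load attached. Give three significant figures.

At node B, R3 is in parallel with the load: R3‖R_L = 2921 Ω.
Below node A the resistance is R2 + (R3‖R_L) = 3614 Ω, so V_A = 21.1 × 3614/84610 = 0.9013 V.
Then V_B = V_A × (R3‖R_L)/(R2 + R3‖R_L) = 0.9013 × 2921/3614 = 0.729 V.

V ≈ 0.729 V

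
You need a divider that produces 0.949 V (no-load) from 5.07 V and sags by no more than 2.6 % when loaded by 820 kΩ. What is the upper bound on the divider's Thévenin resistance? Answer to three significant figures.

Loading drop = R_th/(R_th + R_L) ≤ 0.0260, so R_th ≤ R_L · ε/(1−ε) = 820 kΩ × 0.0260/0.9740 = 21.9 kΩ.
(Any R1, R2 with R2/(R1+R2) = 0.187 and R1‖R2 ≤ 21.9 kΩ will meet the spec.)

R_th ≤ 21.9 kΩ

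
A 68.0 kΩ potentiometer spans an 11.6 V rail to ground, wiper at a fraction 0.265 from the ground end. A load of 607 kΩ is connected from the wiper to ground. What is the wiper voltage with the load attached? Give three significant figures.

The wiper splits the pot into (1−α)R = 49.98 kΩ above and αR = 18.02 kΩ below.
Lower section ‖ load = 17.50 kΩ.
V_wiper = 11.6 × 17.50/(49.98 + 17.50) = 3.01 V.

V ≈ 3.01 V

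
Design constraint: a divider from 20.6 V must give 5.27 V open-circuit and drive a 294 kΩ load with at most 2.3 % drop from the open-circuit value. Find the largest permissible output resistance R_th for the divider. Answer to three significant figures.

R_th ≤ 6.92 kΩ

Loading drop = R_th/(R_th + R_L) ≤ 0.0230, so R_th ≤ R_L · ε/(1−ε) = 294 kΩ × 0.0230/0.9770 = 6.92 kΩ.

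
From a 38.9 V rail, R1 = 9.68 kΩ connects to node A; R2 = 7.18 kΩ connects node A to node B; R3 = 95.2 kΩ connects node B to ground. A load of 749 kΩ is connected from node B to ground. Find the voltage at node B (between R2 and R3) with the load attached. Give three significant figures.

V ≈ 32.4 V

At node B, R3 is in parallel with the load: R3‖R_L = 84.46 kΩ.
Below node A the resistance is R2 + (R3‖R_L) = 91.64 kΩ, so V_A = 38.9 × 91.64/101.3 = 35.18 V.
Then V_B = V_A × (R3‖R_L)/(R2 + R3‖R_L) = 35.18 × 84.46/91.64 = 32.4 V.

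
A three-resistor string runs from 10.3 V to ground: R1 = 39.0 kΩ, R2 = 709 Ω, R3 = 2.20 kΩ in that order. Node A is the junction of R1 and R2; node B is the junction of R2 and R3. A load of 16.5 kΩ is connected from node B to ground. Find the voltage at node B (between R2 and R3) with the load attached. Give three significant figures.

At node B, R3 is in parallel with the load: R3‖R_L = 1941 Ω.
Below node A the resistance is R2 + (R3‖R_L) = 2650 Ω, so V_A = 10.3 × 2650/41650 = 0.6554 V.
Then V_B = V_A × (R3‖R_L)/(R2 + R3‖R_L) = 0.6554 × 1941/2650 = 0.480 V.

V ≈ 0.480 V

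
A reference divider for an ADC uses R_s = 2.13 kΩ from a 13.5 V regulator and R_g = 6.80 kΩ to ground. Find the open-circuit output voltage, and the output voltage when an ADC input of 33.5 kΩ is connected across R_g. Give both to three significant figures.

Open-circuit: V = 13.5 × 6.80/(2.13 + 6.80) = 10.3 V.
With the load, R_g becomes R_g‖R_L = 5.653 kΩ, so V = 13.5 × 5.653/7.783 = 9.81 V.

Unloaded: 10.3 V; loaded: 9.81 V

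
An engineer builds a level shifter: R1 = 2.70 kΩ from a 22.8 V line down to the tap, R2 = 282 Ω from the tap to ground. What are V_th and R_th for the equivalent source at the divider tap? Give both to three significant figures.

V_th is the open-circuit tap voltage: 22.8 × 282/(2700 + 282) = 2.16 V.
With the supply zeroed, R1 and R2 appear in parallel from the tap: R_th = R1‖R2 = (2700 × 282)/2982 = 255 Ω.

V_th = 2.16 V, R_th = 255 Ω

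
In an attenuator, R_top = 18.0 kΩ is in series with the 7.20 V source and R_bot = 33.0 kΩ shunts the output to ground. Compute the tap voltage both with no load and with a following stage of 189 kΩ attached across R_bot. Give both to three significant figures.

Unloaded: 4.66 V; loaded: 4.39 V

Open-circuit: V = 7.20 × 33.0/(18.0 + 33.0) = 4.66 V.
With the load, R_bot becomes R_bot‖R_L = 28.09 kΩ, so V = 7.20 × 28.09/46.09 = 4.39 V.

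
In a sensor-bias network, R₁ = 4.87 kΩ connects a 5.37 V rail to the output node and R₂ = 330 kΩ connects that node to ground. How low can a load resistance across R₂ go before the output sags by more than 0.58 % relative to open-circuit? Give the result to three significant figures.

R_L(min) ≈ 823 kΩ

Output resistance R_th = R₁‖R₂ = (4.87 × 330)/334.9 = 4.799 kΩ.
The fractional drop is R_th/(R_th + R_L); requiring this ≤ 0.00580 gives R_L ≥ R_th(1/0.00580 − 1) = 4.799 × 171.4 = 823 kΩ.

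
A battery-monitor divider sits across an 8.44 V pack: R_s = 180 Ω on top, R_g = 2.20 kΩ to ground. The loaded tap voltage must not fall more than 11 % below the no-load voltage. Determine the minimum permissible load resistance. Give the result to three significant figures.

Output resistance R_th = R_s‖R_g = (180 × 2200)/2380 = 166.4 Ω.
The fractional drop is R_th/(R_th + R_L); requiring this ≤ 0.110 gives R_L ≥ R_th(1/0.110 − 1) = 166.4 × 8.091 = 1.35 kΩ.

R_L(min) ≈ 1.35 kΩ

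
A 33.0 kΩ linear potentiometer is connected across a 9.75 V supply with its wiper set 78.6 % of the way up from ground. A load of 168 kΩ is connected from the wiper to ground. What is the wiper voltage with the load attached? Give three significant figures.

The wiper splits the pot into (1−α)R = 7.062 kΩ above and αR = 25.94 kΩ below.
Lower section ‖ load = 22.47 kΩ.
V_wiper = 9.75 × 22.47/(7.062 + 22.47) = 7.42 V.

V ≈ 7.42 V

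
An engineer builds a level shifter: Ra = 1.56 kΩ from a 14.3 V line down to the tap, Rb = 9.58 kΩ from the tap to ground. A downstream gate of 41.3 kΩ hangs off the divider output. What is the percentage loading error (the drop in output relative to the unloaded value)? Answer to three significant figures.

The divider's output (Thévenin) resistance is Ra‖Rb = 1.342 kΩ.
Fractional drop under load = R_th/(R_th + R_L) = 1.342 / (1.342 + 41.3) = 0.03146.
So the output falls by 3.15 %.

3.15 %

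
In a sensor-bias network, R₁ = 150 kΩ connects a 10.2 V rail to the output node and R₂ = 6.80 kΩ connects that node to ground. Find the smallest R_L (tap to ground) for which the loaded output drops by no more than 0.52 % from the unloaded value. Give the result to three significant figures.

R_L(min) ≈ 1.24 MΩ

Output resistance R_th = R₁‖R₂ = (150 × 6.80)/156.8 = 6.505 kΩ.
The fractional drop is R_th/(R_th + R_L); requiring this ≤ 0.00520 gives R_L ≥ R_th(1/0.00520 − 1) = 6.505 × 191.3 = 1.24 MΩ.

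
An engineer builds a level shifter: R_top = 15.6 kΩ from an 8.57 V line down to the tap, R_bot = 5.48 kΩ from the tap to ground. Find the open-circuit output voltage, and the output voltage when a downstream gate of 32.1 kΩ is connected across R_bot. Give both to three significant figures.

Unloaded: 2.23 V; loaded: 1.98 V

Open-circuit: V = 8.57 × 5.48/(15.6 + 5.48) = 2.23 V.
With the load, R_bot becomes R_bot‖R_L = 4.681 kΩ, so V = 8.57 × 4.681/20.28 = 1.98 V.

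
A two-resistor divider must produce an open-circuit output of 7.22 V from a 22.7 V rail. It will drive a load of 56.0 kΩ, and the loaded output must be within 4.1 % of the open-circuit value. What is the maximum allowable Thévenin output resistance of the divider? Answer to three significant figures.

R_th ≤ 2.39 kΩ

Loading drop = R_th/(R_th + R_L) ≤ 0.0410, so R_th ≤ R_L · ε/(1−ε) = 56.0 kΩ × 0.0410/0.9590 = 2.39 kΩ.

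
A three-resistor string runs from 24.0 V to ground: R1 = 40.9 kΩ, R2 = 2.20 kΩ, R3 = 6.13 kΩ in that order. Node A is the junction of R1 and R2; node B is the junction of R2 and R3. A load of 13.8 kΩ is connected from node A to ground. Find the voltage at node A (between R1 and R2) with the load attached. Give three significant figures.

V ≈ 2.70 V

Below node A the series string R2+R3 = 8.330 kΩ sits in parallel with the 13.8 kΩ load: 5.194 kΩ.
V_A = 24.0 × 5.194/(40.9 + 5.194) = 2.70 V.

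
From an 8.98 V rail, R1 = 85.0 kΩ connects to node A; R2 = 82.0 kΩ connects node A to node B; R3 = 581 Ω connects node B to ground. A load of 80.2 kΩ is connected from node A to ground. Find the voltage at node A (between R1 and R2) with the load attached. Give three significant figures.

Below node A the series string R2+R3 = 82580 Ω sits in parallel with the 80200 Ω load: 40690 Ω.
V_A = 8.98 × 40690/(85000 + 40690) = 2.91 V.

V ≈ 2.91 V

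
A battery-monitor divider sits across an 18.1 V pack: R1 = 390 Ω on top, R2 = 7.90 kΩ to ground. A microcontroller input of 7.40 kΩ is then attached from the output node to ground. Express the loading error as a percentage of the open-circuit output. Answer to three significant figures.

The divider's output (Thévenin) resistance is R1‖R2 = 371.7 Ω.
Fractional drop under load = R_th/(R_th + R_L) = 371.7 / (371.7 + 7400) = 0.04782.
So the output falls by 4.78 %.

4.78 %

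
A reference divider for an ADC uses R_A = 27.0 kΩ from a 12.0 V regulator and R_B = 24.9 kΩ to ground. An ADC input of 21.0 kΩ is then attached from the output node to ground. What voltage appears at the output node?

V_out ≈ 3.56 V

The load sits in parallel with R_B: R_B‖R_L = (24.9 × 21.0) / (24.9 + 21.0) = 11.39 kΩ.
V_out = 12.0 × 11.39 / (27.0 + 11.39) = 12.0 × 11.39/38.39 = 3.56 V.
(Unloaded it would have been 5.76 V.)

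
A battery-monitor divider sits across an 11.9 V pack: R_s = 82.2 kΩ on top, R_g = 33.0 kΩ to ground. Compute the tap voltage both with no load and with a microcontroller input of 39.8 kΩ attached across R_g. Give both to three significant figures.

Open-circuit: V = 11.9 × 33.0/(82.2 + 33.0) = 3.41 V.
With the load, R_g becomes R_g‖R_L = 18.04 kΩ, so V = 11.9 × 18.04/100.2 = 2.14 V.

Unloaded: 3.41 V; loaded: 2.14 V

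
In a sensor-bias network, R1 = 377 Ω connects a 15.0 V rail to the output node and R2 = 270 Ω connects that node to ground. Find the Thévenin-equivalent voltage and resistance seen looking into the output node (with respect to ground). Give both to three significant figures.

V_th is the open-circuit tap voltage: 15.0 × 270/(377 + 270) = 6.26 V.
With the supply zeroed, R1 and R2 appear in parallel from the tap: R_th = R1‖R2 = (377 × 270)/647.0 = 157 Ω.

V_th = 6.26 V, R_th = 157 Ω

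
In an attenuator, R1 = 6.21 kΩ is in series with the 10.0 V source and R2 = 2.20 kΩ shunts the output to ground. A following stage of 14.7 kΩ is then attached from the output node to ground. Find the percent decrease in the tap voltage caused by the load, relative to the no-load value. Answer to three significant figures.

9.95 %

Unloaded V = 10.0 × 2.20/8.410 = 2.6159 V.
Loaded: R2‖R_L = 1.914 kΩ, giving V = 10.0 × 1.914/8.124 = 2.3556 V.
Drop = (2.6159 − 2.3556) / 2.6159 = 9.95 %.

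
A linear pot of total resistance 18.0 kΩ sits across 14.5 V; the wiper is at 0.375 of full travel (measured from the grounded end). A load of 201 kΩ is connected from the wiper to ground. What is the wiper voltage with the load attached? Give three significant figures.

The wiper splits the pot into (1−α)R = 11.25 kΩ above and αR = 6.750 kΩ below.
Lower section ‖ load = 6.531 kΩ.
V_wiper = 14.5 × 6.531/(11.25 + 6.531) = 5.33 V.

V ≈ 5.33 V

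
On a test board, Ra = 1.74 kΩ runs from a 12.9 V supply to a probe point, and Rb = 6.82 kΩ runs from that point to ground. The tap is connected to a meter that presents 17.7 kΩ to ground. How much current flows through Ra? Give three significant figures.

I ≈ 1.94 mA

Rb‖R_L = 4.923 kΩ, so the source sees Ra + Rb‖R_L = 6.663 kΩ.
I = 12.9 V / 6.663 kΩ = 1.94 mA.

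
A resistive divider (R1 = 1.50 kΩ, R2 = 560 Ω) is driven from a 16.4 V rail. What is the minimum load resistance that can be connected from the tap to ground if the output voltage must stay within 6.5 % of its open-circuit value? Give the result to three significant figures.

R_L(min) ≈ 5.87 kΩ

Output resistance R_th = R1‖R2 = (1500 × 560)/2060 = 407.8 Ω.
The fractional drop is R_th/(R_th + R_L); requiring this ≤ 0.0650 gives R_L ≥ R_th(1/0.0650 − 1) = 407.8 × 14.38 = 5.87 kΩ.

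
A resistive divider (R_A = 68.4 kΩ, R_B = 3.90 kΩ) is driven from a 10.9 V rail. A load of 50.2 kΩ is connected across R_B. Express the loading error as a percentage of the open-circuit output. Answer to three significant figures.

6.85 %

The divider's output (Thévenin) resistance is R_A‖R_B = 3.690 kΩ.
Fractional drop under load = R_th/(R_th + R_L) = 3.690 / (3.690 + 50.2) = 0.06847.
So the output falls by 6.85 %.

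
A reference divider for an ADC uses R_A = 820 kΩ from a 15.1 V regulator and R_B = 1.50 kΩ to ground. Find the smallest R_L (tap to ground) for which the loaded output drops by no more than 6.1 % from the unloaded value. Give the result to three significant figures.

Output resistance R_th = R_A‖R_B = (820 × 1.50)/821.5 = 1.497 kΩ.
The fractional drop is R_th/(R_th + R_L); requiring this ≤ 0.0610 gives R_L ≥ R_th(1/0.0610 − 1) = 1.497 × 15.39 = 23.0 kΩ.

R_L(min) ≈ 23.0 kΩ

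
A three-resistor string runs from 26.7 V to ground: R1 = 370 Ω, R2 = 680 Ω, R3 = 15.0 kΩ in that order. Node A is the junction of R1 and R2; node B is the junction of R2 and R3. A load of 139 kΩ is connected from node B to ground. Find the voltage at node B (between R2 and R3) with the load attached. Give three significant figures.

V ≈ 24.8 V

At node B, R3 is in parallel with the load: R3‖R_L = 13540 Ω.
Below node A the resistance is R2 + (R3‖R_L) = 14220 Ω, so V_A = 26.7 × 14220/14590 = 26.02 V.
Then V_B = V_A × (R3‖R_L)/(R2 + R3‖R_L) = 26.02 × 13540/14220 = 24.8 V.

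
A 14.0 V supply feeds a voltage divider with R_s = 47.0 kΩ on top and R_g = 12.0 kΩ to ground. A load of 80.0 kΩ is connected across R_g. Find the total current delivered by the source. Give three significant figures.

I ≈ 0.244 mA

R_g‖R_L = 10.43 kΩ, so the source sees R_s + R_g‖R_L = 57.43 kΩ.
I = 14.0 V / 57.43 kΩ = 0.244 mA.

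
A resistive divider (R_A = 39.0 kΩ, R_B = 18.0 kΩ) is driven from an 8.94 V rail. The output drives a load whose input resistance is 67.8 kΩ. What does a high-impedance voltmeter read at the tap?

V_out ≈ 2.39 V

The load sits in parallel with R_B: R_B‖R_L = (18.0 × 67.8) / (18.0 + 67.8) = 14.22 kΩ.
V_out = 8.94 × 14.22 / (39.0 + 14.22) = 8.94 × 14.22/53.22 = 2.39 V.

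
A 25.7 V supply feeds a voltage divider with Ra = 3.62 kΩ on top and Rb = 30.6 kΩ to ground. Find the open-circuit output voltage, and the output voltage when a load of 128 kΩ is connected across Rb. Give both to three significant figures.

Unloaded: 23.0 V; loaded: 22.4 V

Open-circuit: V = 25.7 × 30.6/(3.62 + 30.6) = 23.0 V.
With the load, Rb becomes Rb‖R_L = 24.70 kΩ, so V = 25.7 × 24.70/28.32 = 22.4 V.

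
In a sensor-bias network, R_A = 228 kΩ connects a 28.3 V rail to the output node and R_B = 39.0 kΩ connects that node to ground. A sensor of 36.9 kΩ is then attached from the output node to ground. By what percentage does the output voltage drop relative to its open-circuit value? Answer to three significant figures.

47.4 %

The divider's output (Thévenin) resistance is R_A‖R_B = 33.30 kΩ.
Fractional drop under load = R_th/(R_th + R_L) = 33.30 / (33.30 + 36.9) = 0.4744.
So the output falls by 47.4 %.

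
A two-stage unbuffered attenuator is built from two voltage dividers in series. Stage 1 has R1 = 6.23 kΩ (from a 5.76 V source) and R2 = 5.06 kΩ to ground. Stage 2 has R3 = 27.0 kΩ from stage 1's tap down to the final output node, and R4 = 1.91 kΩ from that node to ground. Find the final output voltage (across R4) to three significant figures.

Stage 2 presents R3+R4 = 28.91 kΩ as a load on stage 1's tap.
Stage 1's lower leg becomes R2‖(R3+R4) = 4.306 kΩ, so V_mid = 5.76 × 4.306/10.54 = 2.354 V.
Stage 2 is itself unloaded: V_out = V_mid × R4/(R3+R4) = 2.354 × 1.91/28.91 = 0.156 V.

V_out ≈ 0.156 V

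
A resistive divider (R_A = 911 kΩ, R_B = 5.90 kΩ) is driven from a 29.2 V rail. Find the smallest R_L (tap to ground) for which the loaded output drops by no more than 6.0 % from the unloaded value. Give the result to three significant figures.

Output resistance R_th = R_A‖R_B = (911 × 5.90)/916.9 = 5.862 kΩ.
The fractional drop is R_th/(R_th + R_L); requiring this ≤ 0.0600 gives R_L ≥ R_th(1/0.0600 − 1) = 5.862 × 15.67 = 91.8 kΩ.

R_L(min) ≈ 91.8 kΩ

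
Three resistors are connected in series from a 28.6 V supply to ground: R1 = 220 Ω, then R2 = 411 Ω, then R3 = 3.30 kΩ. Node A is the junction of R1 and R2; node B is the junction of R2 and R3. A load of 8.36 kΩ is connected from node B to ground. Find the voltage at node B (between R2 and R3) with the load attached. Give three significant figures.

At node B, R3 is in parallel with the load: R3‖R_L = 2366 Ω.
Below node A the resistance is R2 + (R3‖R_L) = 2777 Ω, so V_A = 28.6 × 2777/2997 = 26.50 V.
Then V_B = V_A × (R3‖R_L)/(R2 + R3‖R_L) = 26.50 × 2366/2777 = 22.6 V.

V ≈ 22.6 V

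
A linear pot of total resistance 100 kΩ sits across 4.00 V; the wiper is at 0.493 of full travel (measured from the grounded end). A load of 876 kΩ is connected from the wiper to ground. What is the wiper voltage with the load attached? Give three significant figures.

V ≈ 1.92 V

The wiper splits the pot into (1−α)R = 50.70 kΩ above and αR = 49.30 kΩ below.
Lower section ‖ load = 46.67 kΩ.
V_wiper = 4.00 × 46.67/(50.70 + 46.67) = 1.92 V.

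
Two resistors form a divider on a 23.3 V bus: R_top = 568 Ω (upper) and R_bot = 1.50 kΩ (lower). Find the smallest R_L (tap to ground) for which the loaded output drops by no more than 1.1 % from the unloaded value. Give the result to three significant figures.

Output resistance R_th = R_top‖R_bot = (568 × 1500)/2068 = 412.0 Ω.
The fractional drop is R_th/(R_th + R_L); requiring this ≤ 0.0110 gives R_L ≥ R_th(1/0.0110 − 1) = 412.0 × 89.91 = 37.0 kΩ.

R_L(min) ≈ 37.0 kΩ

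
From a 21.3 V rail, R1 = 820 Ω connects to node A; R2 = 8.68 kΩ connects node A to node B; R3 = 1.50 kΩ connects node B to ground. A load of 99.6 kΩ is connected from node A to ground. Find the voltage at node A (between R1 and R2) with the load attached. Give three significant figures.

Below node A the series string R2+R3 = 10180 Ω sits in parallel with the 99600 Ω load: 9236 Ω.
V_A = 21.3 × 9236/(820 + 9236) = 19.6 V.

V ≈ 19.6 V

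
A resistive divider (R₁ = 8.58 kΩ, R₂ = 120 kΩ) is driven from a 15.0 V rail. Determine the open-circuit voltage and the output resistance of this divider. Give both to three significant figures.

V_th is the open-circuit tap voltage: 15.0 × 120/(8.58 + 120) = 14.0 V.
With the supply zeroed, R₁ and R₂ appear in parallel from the tap: R_th = R₁‖R₂ = (8.58 × 120)/128.6 = 8.01 kΩ.

V_th = 14.0 V, R_th = 8.01 kΩ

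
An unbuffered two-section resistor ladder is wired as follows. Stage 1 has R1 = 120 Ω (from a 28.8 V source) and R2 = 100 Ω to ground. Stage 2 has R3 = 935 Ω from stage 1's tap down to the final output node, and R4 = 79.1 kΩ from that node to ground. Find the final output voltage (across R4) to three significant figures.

V_out ≈ 12.9 V

Stage 2 presents R3+R4 = 80040 Ω as a load on stage 1's tap.
Stage 1's lower leg becomes R2‖(R3+R4) = 99.88 Ω, so V_mid = 28.8 × 99.88/219.9 = 13.08 V.
Stage 2 is itself unloaded: V_out = V_mid × R4/(R3+R4) = 13.08 × 79100/80040 = 12.9 V.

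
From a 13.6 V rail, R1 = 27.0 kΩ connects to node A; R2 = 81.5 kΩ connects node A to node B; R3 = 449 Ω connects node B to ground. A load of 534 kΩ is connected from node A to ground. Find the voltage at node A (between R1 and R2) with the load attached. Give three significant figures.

Below node A the series string R2+R3 = 81950 Ω sits in parallel with the 534000 Ω load: 71050 Ω.
V_A = 13.6 × 71050/(27000 + 71050) = 9.85 V.

V ≈ 9.85 V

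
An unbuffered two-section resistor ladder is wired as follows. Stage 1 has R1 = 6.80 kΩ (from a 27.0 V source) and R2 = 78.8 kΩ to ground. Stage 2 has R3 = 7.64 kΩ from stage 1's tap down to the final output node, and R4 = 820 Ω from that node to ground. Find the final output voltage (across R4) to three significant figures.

V_out ≈ 1.38 V

Stage 2 presents R3+R4 = 8460 Ω as a load on stage 1's tap.
Stage 1's lower leg becomes R2‖(R3+R4) = 7640 Ω, so V_mid = 27.0 × 7640/14440 = 14.29 V.
Stage 2 is itself unloaded: V_out = V_mid × R4/(R3+R4) = 14.29 × 820/8460 = 1.38 V.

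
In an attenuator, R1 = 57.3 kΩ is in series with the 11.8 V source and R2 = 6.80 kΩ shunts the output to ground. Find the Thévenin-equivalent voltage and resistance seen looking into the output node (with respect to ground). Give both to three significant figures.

V_th = 1.25 V, R_th = 6.08 kΩ

V_th is the open-circuit tap voltage: 11.8 × 6.80/(57.3 + 6.80) = 1.25 V.
With the supply zeroed, R1 and R2 appear in parallel from the tap: R_th = R1‖R2 = (57.3 × 6.80)/64.10 = 6.08 kΩ.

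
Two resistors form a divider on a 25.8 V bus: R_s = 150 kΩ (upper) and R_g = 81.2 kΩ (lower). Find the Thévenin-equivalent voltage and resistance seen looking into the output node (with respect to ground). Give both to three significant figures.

V_th is the open-circuit tap voltage: 25.8 × 81.2/(150 + 81.2) = 9.06 V.
With the supply zeroed, R_s and R_g appear in parallel from the tap: R_th = R_s‖R_g = (150 × 81.2)/231.2 = 52.7 kΩ.

V_th = 9.06 V, R_th = 52.7 kΩ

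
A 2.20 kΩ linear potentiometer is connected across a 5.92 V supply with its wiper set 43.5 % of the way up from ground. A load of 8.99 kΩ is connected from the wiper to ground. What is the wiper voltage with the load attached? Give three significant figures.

V ≈ 2.43 V

The wiper splits the pot into (1−α)R = 1243 Ω above and αR = 957.0 Ω below.
Lower section ‖ load = 864.9 Ω.
V_wiper = 5.92 × 864.9/(1243 + 864.9) = 2.43 V.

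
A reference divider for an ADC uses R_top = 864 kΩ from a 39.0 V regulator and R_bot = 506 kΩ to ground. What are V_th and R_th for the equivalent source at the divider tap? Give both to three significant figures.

V_th is the open-circuit tap voltage: 39.0 × 506/(864 + 506) = 14.4 V.
With the supply zeroed, R_top and R_bot appear in parallel from the tap: R_th = R_top‖R_bot = (864 × 506)/1370 = 319 kΩ.

V_th = 14.4 V, R_th = 319 kΩ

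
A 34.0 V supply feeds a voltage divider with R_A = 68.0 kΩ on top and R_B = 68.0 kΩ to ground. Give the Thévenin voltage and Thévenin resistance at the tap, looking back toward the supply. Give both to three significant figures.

V_th is the open-circuit tap voltage: 34.0 × 68.0/(68.0 + 68.0) = 17.0 V.
With the supply zeroed, R_A and R_B appear in parallel from the tap: R_th = R_A‖R_B = (68.0 × 68.0)/136.0 = 34.0 kΩ.

V_th = 17.0 V, R_th = 34.0 kΩ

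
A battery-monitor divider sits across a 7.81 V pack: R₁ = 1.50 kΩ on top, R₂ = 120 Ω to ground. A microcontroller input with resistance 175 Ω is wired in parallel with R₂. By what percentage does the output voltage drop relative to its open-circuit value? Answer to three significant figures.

38.8 %

Unloaded V = 7.81 × 120/1620 = 0.5785 V.
Loaded: R₂‖R_L = 71.19 Ω, giving V = 7.81 × 71.19/1571 = 0.3539 V.
Drop = (0.5785 − 0.3539) / 0.5785 = 38.8 %.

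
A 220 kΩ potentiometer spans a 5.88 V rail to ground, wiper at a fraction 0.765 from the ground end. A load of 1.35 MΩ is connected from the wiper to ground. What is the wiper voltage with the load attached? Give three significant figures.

The wiper splits the pot into (1−α)R = 51.70 kΩ above and αR = 168.3 kΩ below.
Lower section ‖ load = 149.6 kΩ.
V_wiper = 5.88 × 149.6/(51.70 + 149.6) = 4.37 V.

V ≈ 4.37 V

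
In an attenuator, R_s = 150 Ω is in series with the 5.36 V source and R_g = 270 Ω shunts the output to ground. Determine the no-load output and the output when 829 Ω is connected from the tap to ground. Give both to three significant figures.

Open-circuit: V = 5.36 × 270/(150 + 270) = 3.45 V.
With the load, R_g becomes R_g‖R_L = 203.7 Ω, so V = 5.36 × 203.7/353.7 = 3.09 V.

Unloaded: 3.45 V; loaded: 3.09 V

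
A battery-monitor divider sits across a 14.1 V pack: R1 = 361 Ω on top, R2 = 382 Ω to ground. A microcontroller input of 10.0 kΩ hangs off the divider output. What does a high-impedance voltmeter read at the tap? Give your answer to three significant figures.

V_out ≈ 7.12 V

The load sits in parallel with R2: R2‖R_L = (382 × 10000) / (382 + 10000) = 367.9 Ω.
V_out = 14.1 × 367.9 / (361 + 367.9) = 14.1 × 367.9/728.9 = 7.12 V.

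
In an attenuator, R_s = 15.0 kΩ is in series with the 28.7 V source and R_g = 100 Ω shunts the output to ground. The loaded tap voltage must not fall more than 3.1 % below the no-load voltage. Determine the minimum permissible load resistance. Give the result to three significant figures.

Output resistance R_th = R_s‖R_g = (15000 × 100)/15100 = 99.34 Ω.
The fractional drop is R_th/(R_th + R_L); requiring this ≤ 0.0310 gives R_L ≥ R_th(1/0.0310 − 1) = 99.34 × 31.26 = 3.11 kΩ.

R_L(min) ≈ 3.11 kΩ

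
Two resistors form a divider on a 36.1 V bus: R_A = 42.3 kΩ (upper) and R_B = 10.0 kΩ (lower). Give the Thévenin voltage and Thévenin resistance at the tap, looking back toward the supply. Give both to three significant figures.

V_th is the open-circuit tap voltage: 36.1 × 10.0/(42.3 + 10.0) = 6.90 V.
With the supply zeroed, R_A and R_B appear in parallel from the tap: R_th = R_A‖R_B = (42.3 × 10.0)/52.30 = 8.09 kΩ.

V_th = 6.90 V, R_th = 8.09 kΩ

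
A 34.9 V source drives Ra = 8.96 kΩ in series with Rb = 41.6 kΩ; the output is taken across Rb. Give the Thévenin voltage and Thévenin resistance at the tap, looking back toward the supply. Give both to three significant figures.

V_th is the open-circuit tap voltage: 34.9 × 41.6/(8.96 + 41.6) = 28.7 V.
With the supply zeroed, Ra and Rb appear in parallel from the tap: R_th = Ra‖Rb = (8.96 × 41.6)/50.56 = 7.37 kΩ.

V_th = 28.7 V, R_th = 7.37 kΩ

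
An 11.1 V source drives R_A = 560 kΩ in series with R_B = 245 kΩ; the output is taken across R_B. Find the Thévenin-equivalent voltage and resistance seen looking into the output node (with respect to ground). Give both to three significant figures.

V_th = 3.38 V, R_th = 170 kΩ

V_th is the open-circuit tap voltage: 11.1 × 245/(560 + 245) = 3.38 V.
With the supply zeroed, R_A and R_B appear in parallel from the tap: R_th = R_A‖R_B = (560 × 245)/805.0 = 170 kΩ.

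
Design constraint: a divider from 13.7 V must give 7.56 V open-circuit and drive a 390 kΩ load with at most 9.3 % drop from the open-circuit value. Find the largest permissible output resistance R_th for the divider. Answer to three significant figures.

R_th ≤ 40.0 kΩ

Loading drop = R_th/(R_th + R_L) ≤ 0.0930, so R_th ≤ R_L · ε/(1−ε) = 390 kΩ × 0.0930/0.9070 = 40.0 kΩ.
(Any R1, R2 with R2/(R1+R2) = 0.552 and R1‖R2 ≤ 40.0 kΩ will meet the spec.)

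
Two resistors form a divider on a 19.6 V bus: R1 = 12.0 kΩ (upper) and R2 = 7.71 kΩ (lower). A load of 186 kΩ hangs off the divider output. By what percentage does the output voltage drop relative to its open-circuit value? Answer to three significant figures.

2.46 %

The divider's output (Thévenin) resistance is R1‖R2 = 4.694 kΩ.
Fractional drop under load = R_th/(R_th + R_L) = 4.694 / (4.694 + 186) = 0.02462.
So the output falls by 2.46 %.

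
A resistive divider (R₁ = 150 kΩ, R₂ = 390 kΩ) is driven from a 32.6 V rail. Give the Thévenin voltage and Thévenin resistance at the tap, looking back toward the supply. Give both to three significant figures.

V_th is the open-circuit tap voltage: 32.6 × 390/(150 + 390) = 23.5 V.
With the supply zeroed, R₁ and R₂ appear in parallel from the tap: R_th = R₁‖R₂ = (150 × 390)/540.0 = 108 kΩ.

V_th = 23.5 V, R_th = 108 kΩ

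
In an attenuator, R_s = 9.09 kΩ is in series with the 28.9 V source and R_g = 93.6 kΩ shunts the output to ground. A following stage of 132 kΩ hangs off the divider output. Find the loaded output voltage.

The load sits in parallel with R_g: R_g‖R_L = (93.6 × 132) / (93.6 + 132) = 54.77 kΩ.
V_out = 28.9 × 54.77 / (9.09 + 54.77) = 28.9 × 54.77/63.86 = 24.8 V.

V_out ≈ 24.8 V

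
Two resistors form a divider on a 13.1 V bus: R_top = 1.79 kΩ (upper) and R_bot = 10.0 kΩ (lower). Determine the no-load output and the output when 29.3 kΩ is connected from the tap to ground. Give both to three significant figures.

Unloaded: 11.1 V; loaded: 10.6 V

Open-circuit: V = 13.1 × 10.0/(1.79 + 10.0) = 11.1 V.
With the load, R_bot becomes R_bot‖R_L = 7.455 kΩ, so V = 13.1 × 7.455/9.245 = 10.6 V.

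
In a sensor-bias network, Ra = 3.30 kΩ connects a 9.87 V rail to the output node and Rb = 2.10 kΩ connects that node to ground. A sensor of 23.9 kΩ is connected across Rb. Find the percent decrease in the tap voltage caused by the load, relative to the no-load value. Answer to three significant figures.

The divider's output (Thévenin) resistance is Ra‖Rb = 1.283 kΩ.
Fractional drop under load = R_th/(R_th + R_L) = 1.283 / (1.283 + 23.9) = 0.05096.
So the output falls by 5.10 %.

5.10 %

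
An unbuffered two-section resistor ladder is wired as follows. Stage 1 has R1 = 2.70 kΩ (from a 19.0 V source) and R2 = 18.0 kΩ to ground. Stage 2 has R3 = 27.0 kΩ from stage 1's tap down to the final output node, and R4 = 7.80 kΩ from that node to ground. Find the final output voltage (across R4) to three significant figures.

V_out ≈ 3.47 V

Stage 2 presents R3+R4 = 34.80 kΩ as a load on stage 1's tap.
Stage 1's lower leg becomes R2‖(R3+R4) = 11.86 kΩ, so V_mid = 19.0 × 11.86/14.56 = 15.48 V.
Stage 2 is itself unloaded: V_out = V_mid × R4/(R3+R4) = 15.48 × 7.80/34.80 = 3.47 V.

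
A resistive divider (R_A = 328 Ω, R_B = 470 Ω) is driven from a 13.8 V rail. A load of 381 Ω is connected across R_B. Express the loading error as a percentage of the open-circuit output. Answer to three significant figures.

The divider's output (Thévenin) resistance is R_A‖R_B = 193.2 Ω.
Fractional drop under load = R_th/(R_th + R_L) = 193.2 / (193.2 + 381) = 0.3364.
So the output falls by 33.6 %.

33.6 %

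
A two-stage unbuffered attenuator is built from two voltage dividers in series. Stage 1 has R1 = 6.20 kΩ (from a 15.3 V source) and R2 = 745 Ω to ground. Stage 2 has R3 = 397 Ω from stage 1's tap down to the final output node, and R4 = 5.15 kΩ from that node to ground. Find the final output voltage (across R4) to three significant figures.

Stage 2 presents R3+R4 = 5547 Ω as a load on stage 1's tap.
Stage 1's lower leg becomes R2‖(R3+R4) = 656.8 Ω, so V_mid = 15.3 × 656.8/6857 = 1.466 V.
Stage 2 is itself unloaded: V_out = V_mid × R4/(R3+R4) = 1.466 × 5150/5547 = 1.36 V.

V_out ≈ 1.36 V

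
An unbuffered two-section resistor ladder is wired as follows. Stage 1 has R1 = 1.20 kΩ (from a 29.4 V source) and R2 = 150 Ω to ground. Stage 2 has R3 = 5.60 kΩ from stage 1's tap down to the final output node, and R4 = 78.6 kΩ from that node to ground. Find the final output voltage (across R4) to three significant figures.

V_out ≈ 3.04 V

Stage 2 presents R3+R4 = 84200 Ω as a load on stage 1's tap.
Stage 1's lower leg becomes R2‖(R3+R4) = 149.7 Ω, so V_mid = 29.4 × 149.7/1350 = 3.262 V.
Stage 2 is itself unloaded: V_out = V_mid × R4/(R3+R4) = 3.262 × 78600/84200 = 3.04 V.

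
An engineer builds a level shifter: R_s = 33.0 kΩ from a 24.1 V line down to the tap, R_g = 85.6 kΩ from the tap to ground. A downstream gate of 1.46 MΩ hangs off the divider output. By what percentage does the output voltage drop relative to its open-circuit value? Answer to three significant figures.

The divider's output (Thévenin) resistance is R_s‖R_g = 23.82 kΩ.
Fractional drop under load = R_th/(R_th + R_L) = 23.82 / (23.82 + 1460) = 0.01605.
So the output falls by 1.61 %.

1.61 %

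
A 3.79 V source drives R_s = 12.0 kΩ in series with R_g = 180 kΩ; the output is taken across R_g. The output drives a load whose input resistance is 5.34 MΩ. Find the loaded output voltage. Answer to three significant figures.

The load sits in parallel with R_g: R_g‖R_L = (180 × 5340) / (180 + 5340) = 174.1 kΩ.
V_out = 3.79 × 174.1 / (12.0 + 174.1) = 3.79 × 174.1/186.1 = 3.55 V.

V_out ≈ 3.55 V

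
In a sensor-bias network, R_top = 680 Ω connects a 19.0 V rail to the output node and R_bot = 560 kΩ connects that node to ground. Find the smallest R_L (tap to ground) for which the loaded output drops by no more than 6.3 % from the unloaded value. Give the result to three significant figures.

R_L(min) ≈ 10.1 kΩ

Output resistance R_th = R_top‖R_bot = (680 × 560000)/560700 = 679.2 Ω.
The fractional drop is R_th/(R_th + R_L); requiring this ≤ 0.0630 gives R_L ≥ R_th(1/0.0630 − 1) = 679.2 × 14.87 = 10.1 kΩ.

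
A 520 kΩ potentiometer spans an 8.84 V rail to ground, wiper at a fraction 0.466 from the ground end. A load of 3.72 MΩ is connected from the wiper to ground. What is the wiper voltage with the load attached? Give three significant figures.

The wiper splits the pot into (1−α)R = 277.7 kΩ above and αR = 242.3 kΩ below.
Lower section ‖ load = 227.5 kΩ.
V_wiper = 8.84 × 227.5/(277.7 + 227.5) = 3.98 V.

V ≈ 3.98 V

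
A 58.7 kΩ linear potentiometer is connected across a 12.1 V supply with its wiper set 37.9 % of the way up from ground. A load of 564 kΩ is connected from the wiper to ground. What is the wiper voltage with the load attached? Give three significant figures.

V ≈ 4.48 V

The wiper splits the pot into (1−α)R = 36.45 kΩ above and αR = 22.25 kΩ below.
Lower section ‖ load = 21.40 kΩ.
V_wiper = 12.1 × 21.40/(36.45 + 21.40) = 4.48 V.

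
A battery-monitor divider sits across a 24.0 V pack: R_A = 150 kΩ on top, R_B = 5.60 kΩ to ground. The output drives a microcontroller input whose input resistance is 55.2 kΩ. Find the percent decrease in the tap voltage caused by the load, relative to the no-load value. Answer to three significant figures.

8.91 %

Unloaded V = 24.0 × 5.60/155.6 = 0.86375 V.
Loaded: R_B‖R_L = 5.084 kΩ, giving V = 24.0 × 5.084/155.1 = 0.78681 V.
Drop = (0.86375 − 0.78681) / 0.86375 = 8.91 %.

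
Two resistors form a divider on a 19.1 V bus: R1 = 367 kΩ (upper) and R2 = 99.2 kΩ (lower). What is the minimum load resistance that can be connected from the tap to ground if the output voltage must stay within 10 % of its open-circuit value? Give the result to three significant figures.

Output resistance R_th = R1‖R2 = (367 × 99.2)/466.2 = 78.09 kΩ.
The fractional drop is R_th/(R_th + R_L); requiring this ≤ 0.100 gives R_L ≥ R_th(1/0.100 − 1) = 78.09 × 9.000 = 703 kΩ.

R_L(min) ≈ 703 kΩ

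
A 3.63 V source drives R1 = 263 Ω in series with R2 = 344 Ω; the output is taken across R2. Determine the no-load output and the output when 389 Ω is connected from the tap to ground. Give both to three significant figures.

Open-circuit: V = 3.63 × 344/(263 + 344) = 2.06 V.
With the load, R2 becomes R2‖R_L = 182.6 Ω, so V = 3.63 × 182.6/445.6 = 1.49 V.

Unloaded: 2.06 V; loaded: 1.49 V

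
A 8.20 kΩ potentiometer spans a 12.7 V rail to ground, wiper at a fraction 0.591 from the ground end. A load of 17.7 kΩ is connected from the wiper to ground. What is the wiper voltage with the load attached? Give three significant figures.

V ≈ 6.75 V

The wiper splits the pot into (1−α)R = 3.354 kΩ above and αR = 4.846 kΩ below.
Lower section ‖ load = 3.805 kΩ.
V_wiper = 12.7 × 3.805/(3.354 + 3.805) = 6.75 V.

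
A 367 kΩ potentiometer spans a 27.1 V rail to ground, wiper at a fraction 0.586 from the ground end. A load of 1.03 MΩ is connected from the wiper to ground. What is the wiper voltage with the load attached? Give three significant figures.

V ≈ 14.6 V

The wiper splits the pot into (1−α)R = 151.9 kΩ above and αR = 215.1 kΩ below.
Lower section ‖ load = 177.9 kΩ.
V_wiper = 27.1 × 177.9/(151.9 + 177.9) = 14.6 V.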